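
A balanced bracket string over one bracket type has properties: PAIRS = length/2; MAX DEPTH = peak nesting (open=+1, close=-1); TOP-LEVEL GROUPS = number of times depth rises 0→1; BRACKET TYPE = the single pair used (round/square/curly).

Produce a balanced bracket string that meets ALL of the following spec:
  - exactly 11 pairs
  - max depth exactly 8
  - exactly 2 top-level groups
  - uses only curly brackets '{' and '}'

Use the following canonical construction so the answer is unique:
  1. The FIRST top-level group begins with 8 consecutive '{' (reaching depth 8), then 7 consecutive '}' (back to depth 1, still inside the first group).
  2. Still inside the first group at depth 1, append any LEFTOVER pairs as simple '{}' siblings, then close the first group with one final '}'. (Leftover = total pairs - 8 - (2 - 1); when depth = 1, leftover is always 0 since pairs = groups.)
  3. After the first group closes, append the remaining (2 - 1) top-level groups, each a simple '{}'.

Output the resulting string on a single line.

Answer: {{{{{{{{}}}}}}}{}{}}{}

Derivation:
Spec: pairs=11 depth=8 groups=2
Leftover pairs = 11 - 8 - (2-1) = 2
First group: deep chain of depth 8 + 2 sibling pairs
Remaining 1 groups: simple '{}' each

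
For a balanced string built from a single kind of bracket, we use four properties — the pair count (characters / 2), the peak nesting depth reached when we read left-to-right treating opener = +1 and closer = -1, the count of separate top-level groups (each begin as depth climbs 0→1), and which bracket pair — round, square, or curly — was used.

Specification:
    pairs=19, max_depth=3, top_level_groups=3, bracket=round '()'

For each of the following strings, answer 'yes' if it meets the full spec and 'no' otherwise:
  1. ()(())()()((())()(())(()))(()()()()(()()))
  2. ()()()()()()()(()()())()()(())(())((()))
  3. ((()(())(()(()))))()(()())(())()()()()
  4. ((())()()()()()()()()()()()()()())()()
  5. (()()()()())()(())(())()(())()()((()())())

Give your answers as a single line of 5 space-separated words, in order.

String 1 '()(())()()((())()(())(()))(()()()()(()()))': depth seq [1 0 1 2 1 0 1 0 1 0 1 2 3 2 1 2 1 2 3 2 1 2 3 2 1 0 1 2 1 2 1 2 1 2 1 2 3 2 3 2 1 0]
  -> pairs=21 depth=3 groups=6 -> no
String 2 '()()()()()()()(()()())()()(())(())((()))': depth seq [1 0 1 0 1 0 1 0 1 0 1 0 1 0 1 2 1 2 1 2 1 0 1 0 1 0 1 2 1 0 1 2 1 0 1 2 3 2 1 0]
  -> pairs=20 depth=3 groups=13 -> no
String 3 '((()(())(()(()))))()(()())(())()()()()': depth seq [1 2 3 2 3 4 3 2 3 4 3 4 5 4 3 2 1 0 1 0 1 2 1 2 1 0 1 2 1 0 1 0 1 0 1 0 1 0]
  -> pairs=19 depth=5 groups=8 -> no
String 4 '((())()()()()()()()()()()()()()())()()': depth seq [1 2 3 2 1 2 1 2 1 2 1 2 1 2 1 2 1 2 1 2 1 2 1 2 1 2 1 2 1 2 1 2 1 0 1 0 1 0]
  -> pairs=19 depth=3 groups=3 -> yes
String 5 '(()()()()())()(())(())()(())()()((()())())': depth seq [1 2 1 2 1 2 1 2 1 2 1 0 1 0 1 2 1 0 1 2 1 0 1 0 1 2 1 0 1 0 1 0 1 2 3 2 3 2 1 2 1 0]
  -> pairs=21 depth=3 groups=9 -> no

Answer: no no no yes no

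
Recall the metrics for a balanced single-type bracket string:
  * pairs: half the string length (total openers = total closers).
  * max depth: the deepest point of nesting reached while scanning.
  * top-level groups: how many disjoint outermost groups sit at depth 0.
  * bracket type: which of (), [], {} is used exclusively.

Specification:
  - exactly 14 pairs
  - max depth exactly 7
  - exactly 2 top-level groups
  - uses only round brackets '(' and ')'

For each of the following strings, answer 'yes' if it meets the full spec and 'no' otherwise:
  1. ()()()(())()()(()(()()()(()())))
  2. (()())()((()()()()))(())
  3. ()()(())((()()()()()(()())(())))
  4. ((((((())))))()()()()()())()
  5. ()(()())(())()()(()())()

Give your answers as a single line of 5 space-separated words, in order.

String 1 '()()()(())()()(()(()()()(()())))': depth seq [1 0 1 0 1 0 1 2 1 0 1 0 1 0 1 2 1 2 3 2 3 2 3 2 3 4 3 4 3 2 1 0]
  -> pairs=16 depth=4 groups=7 -> no
String 2 '(()())()((()()()()))(())': depth seq [1 2 1 2 1 0 1 0 1 2 3 2 3 2 3 2 3 2 1 0 1 2 1 0]
  -> pairs=12 depth=3 groups=4 -> no
String 3 '()()(())((()()()()()(()())(())))': depth seq [1 0 1 0 1 2 1 0 1 2 3 2 3 2 3 2 3 2 3 2 3 4 3 4 3 2 3 4 3 2 1 0]
  -> pairs=16 depth=4 groups=4 -> no
String 4 '((((((())))))()()()()()())()': depth seq [1 2 3 4 5 6 7 6 5 4 3 2 1 2 1 2 1 2 1 2 1 2 1 2 1 0 1 0]
  -> pairs=14 depth=7 groups=2 -> yes
String 5 '()(()())(())()()(()())()': depth seq [1 0 1 2 1 2 1 0 1 2 1 0 1 0 1 0 1 2 1 2 1 0 1 0]
  -> pairs=12 depth=2 groups=7 -> no

Answer: no no no yes no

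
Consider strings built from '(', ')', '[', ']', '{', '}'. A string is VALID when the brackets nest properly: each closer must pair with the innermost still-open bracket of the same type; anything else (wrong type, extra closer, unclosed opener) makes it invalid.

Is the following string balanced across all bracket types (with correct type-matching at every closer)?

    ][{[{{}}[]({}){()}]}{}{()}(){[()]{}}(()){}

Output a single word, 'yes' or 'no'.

Answer: no

Derivation:
pos 0: saw closer ']' but stack is empty → INVALID
Verdict: unmatched closer ']' at position 0 → no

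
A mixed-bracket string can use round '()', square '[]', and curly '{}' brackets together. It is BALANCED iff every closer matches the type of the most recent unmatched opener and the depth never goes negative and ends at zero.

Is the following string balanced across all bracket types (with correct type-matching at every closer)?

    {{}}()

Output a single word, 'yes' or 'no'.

pos 0: push '{'; stack = {
pos 1: push '{'; stack = {{
pos 2: '}' matches '{'; pop; stack = {
pos 3: '}' matches '{'; pop; stack = (empty)
pos 4: push '('; stack = (
pos 5: ')' matches '('; pop; stack = (empty)
end: stack empty → VALID
Verdict: properly nested → yes

Answer: yes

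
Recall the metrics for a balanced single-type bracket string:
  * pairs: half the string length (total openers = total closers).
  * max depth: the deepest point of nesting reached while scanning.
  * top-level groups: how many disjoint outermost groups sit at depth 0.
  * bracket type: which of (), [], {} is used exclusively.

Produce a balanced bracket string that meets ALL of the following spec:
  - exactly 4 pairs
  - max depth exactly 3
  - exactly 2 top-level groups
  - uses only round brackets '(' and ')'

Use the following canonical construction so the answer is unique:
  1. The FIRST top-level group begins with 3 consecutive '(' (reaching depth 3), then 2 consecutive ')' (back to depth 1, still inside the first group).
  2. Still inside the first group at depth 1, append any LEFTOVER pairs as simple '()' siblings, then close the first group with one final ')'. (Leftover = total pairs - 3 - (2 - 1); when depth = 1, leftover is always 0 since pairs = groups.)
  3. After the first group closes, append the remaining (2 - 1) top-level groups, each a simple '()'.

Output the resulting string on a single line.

Spec: pairs=4 depth=3 groups=2
Leftover pairs = 4 - 3 - (2-1) = 0
First group: deep chain of depth 3 + 0 sibling pairs
Remaining 1 groups: simple '()' each

Answer: ((()))()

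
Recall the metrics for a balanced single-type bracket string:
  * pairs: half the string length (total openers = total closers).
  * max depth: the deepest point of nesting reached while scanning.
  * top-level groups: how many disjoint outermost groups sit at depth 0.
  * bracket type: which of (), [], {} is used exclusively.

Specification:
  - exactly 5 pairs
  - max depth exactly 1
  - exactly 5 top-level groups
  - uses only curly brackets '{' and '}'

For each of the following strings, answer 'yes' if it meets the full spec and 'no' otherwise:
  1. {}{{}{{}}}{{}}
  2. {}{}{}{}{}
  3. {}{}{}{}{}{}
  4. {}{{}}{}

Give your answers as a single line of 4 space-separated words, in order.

String 1 '{}{{}{{}}}{{}}': depth seq [1 0 1 2 1 2 3 2 1 0 1 2 1 0]
  -> pairs=7 depth=3 groups=3 -> no
String 2 '{}{}{}{}{}': depth seq [1 0 1 0 1 0 1 0 1 0]
  -> pairs=5 depth=1 groups=5 -> yes
String 3 '{}{}{}{}{}{}': depth seq [1 0 1 0 1 0 1 0 1 0 1 0]
  -> pairs=6 depth=1 groups=6 -> no
String 4 '{}{{}}{}': depth seq [1 0 1 2 1 0 1 0]
  -> pairs=4 depth=2 groups=3 -> no

Answer: no yes no no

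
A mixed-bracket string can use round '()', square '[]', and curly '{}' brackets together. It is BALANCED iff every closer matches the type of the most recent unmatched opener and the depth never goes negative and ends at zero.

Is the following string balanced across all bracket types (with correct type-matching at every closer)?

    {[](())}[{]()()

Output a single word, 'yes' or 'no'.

Answer: no

Derivation:
pos 0: push '{'; stack = {
pos 1: push '['; stack = {[
pos 2: ']' matches '['; pop; stack = {
pos 3: push '('; stack = {(
pos 4: push '('; stack = {((
pos 5: ')' matches '('; pop; stack = {(
pos 6: ')' matches '('; pop; stack = {
pos 7: '}' matches '{'; pop; stack = (empty)
pos 8: push '['; stack = [
pos 9: push '{'; stack = [{
pos 10: saw closer ']' but top of stack is '{' (expected '}') → INVALID
Verdict: type mismatch at position 10: ']' closes '{' → no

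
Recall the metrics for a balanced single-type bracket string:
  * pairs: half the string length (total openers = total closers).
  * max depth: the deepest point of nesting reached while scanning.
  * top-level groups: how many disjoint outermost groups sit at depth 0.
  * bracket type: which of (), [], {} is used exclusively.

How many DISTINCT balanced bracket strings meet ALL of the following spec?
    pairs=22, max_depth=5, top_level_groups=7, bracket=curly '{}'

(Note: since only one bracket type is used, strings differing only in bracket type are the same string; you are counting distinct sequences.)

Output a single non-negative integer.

Answer: 571037607

Derivation:
Spec: pairs=22 depth=5 groups=7
Count(depth <= 5) = 1102806495
Count(depth <= 4) = 531768888
Count(depth == 5) = 1102806495 - 531768888 = 571037607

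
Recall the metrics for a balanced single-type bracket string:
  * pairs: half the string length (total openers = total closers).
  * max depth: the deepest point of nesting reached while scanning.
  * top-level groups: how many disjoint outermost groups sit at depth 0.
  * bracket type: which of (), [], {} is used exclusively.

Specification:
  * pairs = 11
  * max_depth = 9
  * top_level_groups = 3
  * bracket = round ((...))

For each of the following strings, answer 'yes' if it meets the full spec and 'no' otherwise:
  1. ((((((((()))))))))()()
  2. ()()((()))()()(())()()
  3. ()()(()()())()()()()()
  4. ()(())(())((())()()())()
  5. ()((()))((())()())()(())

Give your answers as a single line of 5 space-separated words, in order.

String 1 '((((((((()))))))))()()': depth seq [1 2 3 4 5 6 7 8 9 8 7 6 5 4 3 2 1 0 1 0 1 0]
  -> pairs=11 depth=9 groups=3 -> yes
String 2 '()()((()))()()(())()()': depth seq [1 0 1 0 1 2 3 2 1 0 1 0 1 0 1 2 1 0 1 0 1 0]
  -> pairs=11 depth=3 groups=8 -> no
String 3 '()()(()()())()()()()()': depth seq [1 0 1 0 1 2 1 2 1 2 1 0 1 0 1 0 1 0 1 0 1 0]
  -> pairs=11 depth=2 groups=8 -> no
String 4 '()(())(())((())()()())()': depth seq [1 0 1 2 1 0 1 2 1 0 1 2 3 2 1 2 1 2 1 2 1 0 1 0]
  -> pairs=12 depth=3 groups=5 -> no
String 5 '()((()))((())()())()(())': depth seq [1 0 1 2 3 2 1 0 1 2 3 2 1 2 1 2 1 0 1 0 1 2 1 0]
  -> pairs=12 depth=3 groups=5 -> no

Answer: yes no no no no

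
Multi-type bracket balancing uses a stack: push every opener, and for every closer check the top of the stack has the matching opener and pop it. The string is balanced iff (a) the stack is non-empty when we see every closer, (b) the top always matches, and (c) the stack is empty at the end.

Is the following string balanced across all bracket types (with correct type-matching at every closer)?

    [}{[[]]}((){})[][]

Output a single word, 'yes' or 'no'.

pos 0: push '['; stack = [
pos 1: saw closer '}' but top of stack is '[' (expected ']') → INVALID
Verdict: type mismatch at position 1: '}' closes '[' → no

Answer: no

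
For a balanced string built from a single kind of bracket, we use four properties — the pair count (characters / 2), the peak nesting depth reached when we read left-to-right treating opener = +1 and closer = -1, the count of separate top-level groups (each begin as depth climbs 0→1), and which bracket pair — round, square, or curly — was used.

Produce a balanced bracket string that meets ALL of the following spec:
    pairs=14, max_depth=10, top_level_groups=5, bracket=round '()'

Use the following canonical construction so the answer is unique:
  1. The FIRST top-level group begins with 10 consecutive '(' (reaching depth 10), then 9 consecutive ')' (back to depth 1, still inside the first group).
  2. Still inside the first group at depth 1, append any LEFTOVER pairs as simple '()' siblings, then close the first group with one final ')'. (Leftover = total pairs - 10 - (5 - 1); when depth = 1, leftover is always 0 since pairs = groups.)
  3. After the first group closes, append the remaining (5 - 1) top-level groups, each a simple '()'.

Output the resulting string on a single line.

Spec: pairs=14 depth=10 groups=5
Leftover pairs = 14 - 10 - (5-1) = 0
First group: deep chain of depth 10 + 0 sibling pairs
Remaining 4 groups: simple '()' each

Answer: (((((((((())))))))))()()()()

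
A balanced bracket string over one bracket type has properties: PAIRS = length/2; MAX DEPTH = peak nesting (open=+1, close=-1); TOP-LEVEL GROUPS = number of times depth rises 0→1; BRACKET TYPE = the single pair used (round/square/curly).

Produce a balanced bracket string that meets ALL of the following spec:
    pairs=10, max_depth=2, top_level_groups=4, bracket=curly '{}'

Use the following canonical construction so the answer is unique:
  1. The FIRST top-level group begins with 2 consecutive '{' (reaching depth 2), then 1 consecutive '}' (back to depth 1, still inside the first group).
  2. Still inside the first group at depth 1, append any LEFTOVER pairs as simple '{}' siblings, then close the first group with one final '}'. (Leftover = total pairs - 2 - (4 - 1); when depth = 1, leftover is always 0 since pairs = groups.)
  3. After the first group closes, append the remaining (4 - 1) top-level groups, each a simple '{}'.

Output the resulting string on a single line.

Spec: pairs=10 depth=2 groups=4
Leftover pairs = 10 - 2 - (4-1) = 5
First group: deep chain of depth 2 + 5 sibling pairs
Remaining 3 groups: simple '{}' each

Answer: {{}{}{}{}{}{}}{}{}{}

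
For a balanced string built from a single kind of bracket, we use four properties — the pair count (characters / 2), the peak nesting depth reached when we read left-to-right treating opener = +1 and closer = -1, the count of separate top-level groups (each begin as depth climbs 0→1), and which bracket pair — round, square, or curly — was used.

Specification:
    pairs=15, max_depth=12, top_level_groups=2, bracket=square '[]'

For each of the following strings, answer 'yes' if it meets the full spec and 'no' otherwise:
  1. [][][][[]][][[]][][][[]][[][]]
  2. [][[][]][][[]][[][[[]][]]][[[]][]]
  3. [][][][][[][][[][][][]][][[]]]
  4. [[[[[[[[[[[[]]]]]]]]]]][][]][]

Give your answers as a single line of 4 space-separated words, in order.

Answer: no no no yes

Derivation:
String 1 '[][][][[]][][[]][][][[]][[][]]': depth seq [1 0 1 0 1 0 1 2 1 0 1 0 1 2 1 0 1 0 1 0 1 2 1 0 1 2 1 2 1 0]
  -> pairs=15 depth=2 groups=10 -> no
String 2 '[][[][]][][[]][[][[[]][]]][[[]][]]': depth seq [1 0 1 2 1 2 1 0 1 0 1 2 1 0 1 2 1 2 3 4 3 2 3 2 1 0 1 2 3 2 1 2 1 0]
  -> pairs=17 depth=4 groups=6 -> no
String 3 '[][][][][[][][[][][][]][][[]]]': depth seq [1 0 1 0 1 0 1 0 1 2 1 2 1 2 3 2 3 2 3 2 3 2 1 2 1 2 3 2 1 0]
  -> pairs=15 depth=3 groups=5 -> no
String 4 '[[[[[[[[[[[[]]]]]]]]]]][][]][]': depth seq [1 2 3 4 5 6 7 8 9 10 11 12 11 10 9 8 7 6 5 4 3 2 1 2 1 2 1 0 1 0]
  -> pairs=15 depth=12 groups=2 -> yes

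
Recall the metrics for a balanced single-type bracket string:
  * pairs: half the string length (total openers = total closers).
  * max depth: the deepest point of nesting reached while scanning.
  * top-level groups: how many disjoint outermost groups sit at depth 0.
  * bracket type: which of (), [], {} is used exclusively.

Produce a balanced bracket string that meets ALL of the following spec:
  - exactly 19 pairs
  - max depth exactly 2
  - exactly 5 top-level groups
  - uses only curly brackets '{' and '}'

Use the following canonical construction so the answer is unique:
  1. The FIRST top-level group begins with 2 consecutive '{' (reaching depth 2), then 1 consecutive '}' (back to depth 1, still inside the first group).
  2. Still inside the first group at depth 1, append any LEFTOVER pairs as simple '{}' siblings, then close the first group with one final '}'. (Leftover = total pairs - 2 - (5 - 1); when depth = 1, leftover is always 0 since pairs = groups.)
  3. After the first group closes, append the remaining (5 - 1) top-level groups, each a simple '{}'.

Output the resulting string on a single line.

Answer: {{}{}{}{}{}{}{}{}{}{}{}{}{}{}}{}{}{}{}

Derivation:
Spec: pairs=19 depth=2 groups=5
Leftover pairs = 19 - 2 - (5-1) = 13
First group: deep chain of depth 2 + 13 sibling pairs
Remaining 4 groups: simple '{}' each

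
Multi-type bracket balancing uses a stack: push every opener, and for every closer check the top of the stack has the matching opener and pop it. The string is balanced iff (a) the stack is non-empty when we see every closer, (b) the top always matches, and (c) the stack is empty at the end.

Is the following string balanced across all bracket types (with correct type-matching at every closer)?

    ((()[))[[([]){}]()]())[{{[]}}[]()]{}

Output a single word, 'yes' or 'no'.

pos 0: push '('; stack = (
pos 1: push '('; stack = ((
pos 2: push '('; stack = (((
pos 3: ')' matches '('; pop; stack = ((
pos 4: push '['; stack = (([
pos 5: saw closer ')' but top of stack is '[' (expected ']') → INVALID
Verdict: type mismatch at position 5: ')' closes '[' → no

Answer: no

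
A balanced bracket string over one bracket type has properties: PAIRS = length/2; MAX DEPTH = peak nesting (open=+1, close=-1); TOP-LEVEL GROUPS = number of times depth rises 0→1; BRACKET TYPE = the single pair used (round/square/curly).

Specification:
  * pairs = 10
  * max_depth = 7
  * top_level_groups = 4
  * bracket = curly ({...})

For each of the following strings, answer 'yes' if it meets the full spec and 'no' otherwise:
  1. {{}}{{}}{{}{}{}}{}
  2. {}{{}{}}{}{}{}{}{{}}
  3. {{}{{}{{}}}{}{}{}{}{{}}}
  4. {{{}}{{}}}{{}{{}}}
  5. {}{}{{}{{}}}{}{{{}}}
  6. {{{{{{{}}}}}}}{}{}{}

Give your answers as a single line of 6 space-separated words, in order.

Answer: no no no no no yes

Derivation:
String 1 '{{}}{{}}{{}{}{}}{}': depth seq [1 2 1 0 1 2 1 0 1 2 1 2 1 2 1 0 1 0]
  -> pairs=9 depth=2 groups=4 -> no
String 2 '{}{{}{}}{}{}{}{}{{}}': depth seq [1 0 1 2 1 2 1 0 1 0 1 0 1 0 1 0 1 2 1 0]
  -> pairs=10 depth=2 groups=7 -> no
String 3 '{{}{{}{{}}}{}{}{}{}{{}}}': depth seq [1 2 1 2 3 2 3 4 3 2 1 2 1 2 1 2 1 2 1 2 3 2 1 0]
  -> pairs=12 depth=4 groups=1 -> no
String 4 '{{{}}{{}}}{{}{{}}}': depth seq [1 2 3 2 1 2 3 2 1 0 1 2 1 2 3 2 1 0]
  -> pairs=9 depth=3 groups=2 -> no
String 5 '{}{}{{}{{}}}{}{{{}}}': depth seq [1 0 1 0 1 2 1 2 3 2 1 0 1 0 1 2 3 2 1 0]
  -> pairs=10 depth=3 groups=5 -> no
String 6 '{{{{{{{}}}}}}}{}{}{}': depth seq [1 2 3 4 5 6 7 6 5 4 3 2 1 0 1 0 1 0 1 0]
  -> pairs=10 depth=7 groups=4 -> yes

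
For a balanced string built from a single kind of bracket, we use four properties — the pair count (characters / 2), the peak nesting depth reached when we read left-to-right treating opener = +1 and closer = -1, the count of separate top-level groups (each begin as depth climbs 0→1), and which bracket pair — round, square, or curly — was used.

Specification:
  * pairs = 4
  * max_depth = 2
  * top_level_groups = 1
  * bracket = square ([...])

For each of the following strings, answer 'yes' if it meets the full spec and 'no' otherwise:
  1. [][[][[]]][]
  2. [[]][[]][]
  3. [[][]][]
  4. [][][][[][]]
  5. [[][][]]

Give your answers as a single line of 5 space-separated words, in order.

Answer: no no no no yes

Derivation:
String 1 '[][[][[]]][]': depth seq [1 0 1 2 1 2 3 2 1 0 1 0]
  -> pairs=6 depth=3 groups=3 -> no
String 2 '[[]][[]][]': depth seq [1 2 1 0 1 2 1 0 1 0]
  -> pairs=5 depth=2 groups=3 -> no
String 3 '[[][]][]': depth seq [1 2 1 2 1 0 1 0]
  -> pairs=4 depth=2 groups=2 -> no
String 4 '[][][][[][]]': depth seq [1 0 1 0 1 0 1 2 1 2 1 0]
  -> pairs=6 depth=2 groups=4 -> no
String 5 '[[][][]]': depth seq [1 2 1 2 1 2 1 0]
  -> pairs=4 depth=2 groups=1 -> yes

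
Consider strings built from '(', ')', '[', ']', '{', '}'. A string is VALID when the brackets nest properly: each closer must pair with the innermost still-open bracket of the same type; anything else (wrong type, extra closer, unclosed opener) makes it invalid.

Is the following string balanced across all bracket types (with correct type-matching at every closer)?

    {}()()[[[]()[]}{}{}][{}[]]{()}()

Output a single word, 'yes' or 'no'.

pos 0: push '{'; stack = {
pos 1: '}' matches '{'; pop; stack = (empty)
pos 2: push '('; stack = (
pos 3: ')' matches '('; pop; stack = (empty)
pos 4: push '('; stack = (
pos 5: ')' matches '('; pop; stack = (empty)
pos 6: push '['; stack = [
pos 7: push '['; stack = [[
pos 8: push '['; stack = [[[
pos 9: ']' matches '['; pop; stack = [[
pos 10: push '('; stack = [[(
pos 11: ')' matches '('; pop; stack = [[
pos 12: push '['; stack = [[[
pos 13: ']' matches '['; pop; stack = [[
pos 14: saw closer '}' but top of stack is '[' (expected ']') → INVALID
Verdict: type mismatch at position 14: '}' closes '[' → no

Answer: no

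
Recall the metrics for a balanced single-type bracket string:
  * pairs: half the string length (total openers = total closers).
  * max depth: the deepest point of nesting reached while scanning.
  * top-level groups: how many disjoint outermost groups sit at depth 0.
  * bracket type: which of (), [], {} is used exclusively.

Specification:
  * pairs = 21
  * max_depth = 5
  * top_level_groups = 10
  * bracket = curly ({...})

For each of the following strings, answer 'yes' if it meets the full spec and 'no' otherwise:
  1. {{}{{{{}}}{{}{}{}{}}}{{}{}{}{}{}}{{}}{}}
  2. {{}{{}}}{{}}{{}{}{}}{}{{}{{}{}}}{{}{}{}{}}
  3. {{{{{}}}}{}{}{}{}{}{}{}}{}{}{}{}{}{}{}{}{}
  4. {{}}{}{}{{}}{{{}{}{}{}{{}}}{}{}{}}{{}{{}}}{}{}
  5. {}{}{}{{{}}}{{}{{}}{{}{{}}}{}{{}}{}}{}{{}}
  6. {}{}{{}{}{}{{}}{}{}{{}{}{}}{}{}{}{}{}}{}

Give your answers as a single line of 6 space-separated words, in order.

Answer: no no yes no no no

Derivation:
String 1 '{{}{{{{}}}{{}{}{}{}}}{{}{}{}{}{}}{{}}{}}': depth seq [1 2 1 2 3 4 5 4 3 2 3 4 3 4 3 4 3 4 3 2 1 2 3 2 3 2 3 2 3 2 3 2 1 2 3 2 1 2 1 0]
  -> pairs=20 depth=5 groups=1 -> no
String 2 '{{}{{}}}{{}}{{}{}{}}{}{{}{{}{}}}{{}{}{}{}}': depth seq [1 2 1 2 3 2 1 0 1 2 1 0 1 2 1 2 1 2 1 0 1 0 1 2 1 2 3 2 3 2 1 0 1 2 1 2 1 2 1 2 1 0]
  -> pairs=21 depth=3 groups=6 -> no
String 3 '{{{{{}}}}{}{}{}{}{}{}{}}{}{}{}{}{}{}{}{}{}': depth seq [1 2 3 4 5 4 3 2 1 2 1 2 1 2 1 2 1 2 1 2 1 2 1 0 1 0 1 0 1 0 1 0 1 0 1 0 1 0 1 0 1 0]
  -> pairs=21 depth=5 groups=10 -> yes
String 4 '{{}}{}{}{{}}{{{}{}{}{}{{}}}{}{}{}}{{}{{}}}{}{}': depth seq [1 2 1 0 1 0 1 0 1 2 1 0 1 2 3 2 3 2 3 2 3 2 3 4 3 2 1 2 1 2 1 2 1 0 1 2 1 2 3 2 1 0 1 0 1 0]
  -> pairs=23 depth=4 groups=8 -> no
String 5 '{}{}{}{{{}}}{{}{{}}{{}{{}}}{}{{}}{}}{}{{}}': depth seq [1 0 1 0 1 0 1 2 3 2 1 0 1 2 1 2 3 2 1 2 3 2 3 4 3 2 1 2 1 2 3 2 1 2 1 0 1 0 1 2 1 0]
  -> pairs=21 depth=4 groups=7 -> no
String 6 '{}{}{{}{}{}{{}}{}{}{{}{}{}}{}{}{}{}{}}{}': depth seq [1 0 1 0 1 2 1 2 1 2 1 2 3 2 1 2 1 2 1 2 3 2 3 2 3 2 1 2 1 2 1 2 1 2 1 2 1 0 1 0]
  -> pairs=20 depth=3 groups=4 -> no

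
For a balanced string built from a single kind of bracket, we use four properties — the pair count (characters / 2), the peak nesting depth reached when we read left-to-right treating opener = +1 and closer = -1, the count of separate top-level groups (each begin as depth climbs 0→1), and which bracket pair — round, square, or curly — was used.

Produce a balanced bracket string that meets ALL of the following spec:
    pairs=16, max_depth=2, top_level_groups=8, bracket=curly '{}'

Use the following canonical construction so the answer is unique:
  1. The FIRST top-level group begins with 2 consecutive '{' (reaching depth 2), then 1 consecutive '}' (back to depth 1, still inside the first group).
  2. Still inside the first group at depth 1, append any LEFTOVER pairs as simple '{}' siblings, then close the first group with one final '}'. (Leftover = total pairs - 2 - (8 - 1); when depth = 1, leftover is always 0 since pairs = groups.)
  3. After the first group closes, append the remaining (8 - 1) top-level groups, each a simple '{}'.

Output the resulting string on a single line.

Spec: pairs=16 depth=2 groups=8
Leftover pairs = 16 - 2 - (8-1) = 7
First group: deep chain of depth 2 + 7 sibling pairs
Remaining 7 groups: simple '{}' each

Answer: {{}{}{}{}{}{}{}{}}{}{}{}{}{}{}{}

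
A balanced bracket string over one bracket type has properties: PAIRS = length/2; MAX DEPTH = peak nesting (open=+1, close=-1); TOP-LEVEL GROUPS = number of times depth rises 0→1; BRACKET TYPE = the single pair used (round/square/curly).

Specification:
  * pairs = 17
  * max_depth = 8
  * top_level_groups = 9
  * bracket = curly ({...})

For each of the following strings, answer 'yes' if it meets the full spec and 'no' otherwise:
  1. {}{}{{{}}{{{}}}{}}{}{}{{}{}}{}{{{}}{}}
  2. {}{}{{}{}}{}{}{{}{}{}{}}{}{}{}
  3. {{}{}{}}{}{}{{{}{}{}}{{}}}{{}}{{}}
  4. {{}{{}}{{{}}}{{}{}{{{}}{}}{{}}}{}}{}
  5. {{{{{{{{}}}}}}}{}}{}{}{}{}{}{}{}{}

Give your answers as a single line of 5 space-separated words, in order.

Answer: no no no no yes

Derivation:
String 1 '{}{}{{{}}{{{}}}{}}{}{}{{}{}}{}{{{}}{}}': depth seq [1 0 1 0 1 2 3 2 1 2 3 4 3 2 1 2 1 0 1 0 1 0 1 2 1 2 1 0 1 0 1 2 3 2 1 2 1 0]
  -> pairs=19 depth=4 groups=8 -> no
String 2 '{}{}{{}{}}{}{}{{}{}{}{}}{}{}{}': depth seq [1 0 1 0 1 2 1 2 1 0 1 0 1 0 1 2 1 2 1 2 1 2 1 0 1 0 1 0 1 0]
  -> pairs=15 depth=2 groups=9 -> no
String 3 '{{}{}{}}{}{}{{{}{}{}}{{}}}{{}}{{}}': depth seq [1 2 1 2 1 2 1 0 1 0 1 0 1 2 3 2 3 2 3 2 1 2 3 2 1 0 1 2 1 0 1 2 1 0]
  -> pairs=17 depth=3 groups=6 -> no
String 4 '{{}{{}}{{{}}}{{}{}{{{}}{}}{{}}}{}}{}': depth seq [1 2 1 2 3 2 1 2 3 4 3 2 1 2 3 2 3 2 3 4 5 4 3 4 3 2 3 4 3 2 1 2 1 0 1 0]
  -> pairs=18 depth=5 groups=2 -> no
String 5 '{{{{{{{{}}}}}}}{}}{}{}{}{}{}{}{}{}': depth seq [1 2 3 4 5 6 7 8 7 6 5 4 3 2 1 2 1 0 1 0 1 0 1 0 1 0 1 0 1 0 1 0 1 0]
  -> pairs=17 depth=8 groups=9 -> yes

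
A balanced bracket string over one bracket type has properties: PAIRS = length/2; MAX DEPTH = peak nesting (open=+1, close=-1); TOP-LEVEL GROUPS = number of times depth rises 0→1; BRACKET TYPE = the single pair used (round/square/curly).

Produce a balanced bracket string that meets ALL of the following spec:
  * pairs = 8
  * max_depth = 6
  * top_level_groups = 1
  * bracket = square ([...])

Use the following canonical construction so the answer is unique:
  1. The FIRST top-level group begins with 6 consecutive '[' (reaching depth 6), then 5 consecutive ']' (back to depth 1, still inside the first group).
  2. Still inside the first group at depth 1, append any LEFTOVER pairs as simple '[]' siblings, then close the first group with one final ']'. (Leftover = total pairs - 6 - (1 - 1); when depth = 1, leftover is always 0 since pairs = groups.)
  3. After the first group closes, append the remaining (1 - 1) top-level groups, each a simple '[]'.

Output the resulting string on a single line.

Answer: [[[[[[]]]]][][]]

Derivation:
Spec: pairs=8 depth=6 groups=1
Leftover pairs = 8 - 6 - (1-1) = 2
First group: deep chain of depth 6 + 2 sibling pairs
Remaining 0 groups: simple '[]' each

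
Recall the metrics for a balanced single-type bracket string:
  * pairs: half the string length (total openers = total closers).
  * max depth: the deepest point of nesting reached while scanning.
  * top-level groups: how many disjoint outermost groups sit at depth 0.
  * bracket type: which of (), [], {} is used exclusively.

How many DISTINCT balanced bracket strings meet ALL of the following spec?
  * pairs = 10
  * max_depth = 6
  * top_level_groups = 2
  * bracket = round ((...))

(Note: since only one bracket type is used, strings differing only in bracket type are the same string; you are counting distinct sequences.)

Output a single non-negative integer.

Spec: pairs=10 depth=6 groups=2
Count(depth <= 6) = 4656
Count(depth <= 5) = 4012
Count(depth == 6) = 4656 - 4012 = 644

Answer: 644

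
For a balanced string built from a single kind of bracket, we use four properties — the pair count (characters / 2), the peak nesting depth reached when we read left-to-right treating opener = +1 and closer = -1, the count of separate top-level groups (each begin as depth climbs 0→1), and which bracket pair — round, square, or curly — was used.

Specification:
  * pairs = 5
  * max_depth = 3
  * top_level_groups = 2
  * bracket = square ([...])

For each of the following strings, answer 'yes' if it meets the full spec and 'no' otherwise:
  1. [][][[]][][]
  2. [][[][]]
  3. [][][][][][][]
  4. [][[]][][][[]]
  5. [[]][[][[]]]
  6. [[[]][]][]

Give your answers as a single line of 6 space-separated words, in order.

Answer: no no no no no yes

Derivation:
String 1 '[][][[]][][]': depth seq [1 0 1 0 1 2 1 0 1 0 1 0]
  -> pairs=6 depth=2 groups=5 -> no
String 2 '[][[][]]': depth seq [1 0 1 2 1 2 1 0]
  -> pairs=4 depth=2 groups=2 -> no
String 3 '[][][][][][][]': depth seq [1 0 1 0 1 0 1 0 1 0 1 0 1 0]
  -> pairs=7 depth=1 groups=7 -> no
String 4 '[][[]][][][[]]': depth seq [1 0 1 2 1 0 1 0 1 0 1 2 1 0]
  -> pairs=7 depth=2 groups=5 -> no
String 5 '[[]][[][[]]]': depth seq [1 2 1 0 1 2 1 2 3 2 1 0]
  -> pairs=6 depth=3 groups=2 -> no
String 6 '[[[]][]][]': depth seq [1 2 3 2 1 2 1 0 1 0]
  -> pairs=5 depth=3 groups=2 -> yes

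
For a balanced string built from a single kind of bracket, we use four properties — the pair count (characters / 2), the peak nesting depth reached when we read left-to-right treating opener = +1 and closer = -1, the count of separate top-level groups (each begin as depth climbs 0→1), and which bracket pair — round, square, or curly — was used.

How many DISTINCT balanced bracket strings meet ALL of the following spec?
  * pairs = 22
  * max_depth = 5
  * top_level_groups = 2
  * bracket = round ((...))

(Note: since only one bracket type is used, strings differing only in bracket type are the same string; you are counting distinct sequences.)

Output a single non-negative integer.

Spec: pairs=22 depth=5 groups=2
Count(depth <= 5) = 3293074162
Count(depth <= 4) = 474261691
Count(depth == 5) = 3293074162 - 474261691 = 2818812471

Answer: 2818812471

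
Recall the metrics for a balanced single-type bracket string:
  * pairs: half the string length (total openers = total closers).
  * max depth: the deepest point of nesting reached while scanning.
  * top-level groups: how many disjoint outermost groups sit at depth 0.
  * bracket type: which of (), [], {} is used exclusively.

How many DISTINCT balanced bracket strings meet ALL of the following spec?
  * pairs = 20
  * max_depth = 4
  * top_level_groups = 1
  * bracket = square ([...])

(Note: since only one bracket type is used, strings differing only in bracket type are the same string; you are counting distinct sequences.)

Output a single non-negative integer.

Spec: pairs=20 depth=4 groups=1
Count(depth <= 4) = 24157817
Count(depth <= 3) = 262144
Count(depth == 4) = 24157817 - 262144 = 23895673

Answer: 23895673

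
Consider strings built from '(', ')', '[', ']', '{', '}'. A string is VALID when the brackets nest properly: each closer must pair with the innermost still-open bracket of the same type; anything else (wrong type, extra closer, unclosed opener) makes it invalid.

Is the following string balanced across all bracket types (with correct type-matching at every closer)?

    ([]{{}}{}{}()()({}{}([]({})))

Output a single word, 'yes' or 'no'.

pos 0: push '('; stack = (
pos 1: push '['; stack = ([
pos 2: ']' matches '['; pop; stack = (
pos 3: push '{'; stack = ({
pos 4: push '{'; stack = ({{
pos 5: '}' matches '{'; pop; stack = ({
pos 6: '}' matches '{'; pop; stack = (
pos 7: push '{'; stack = ({
pos 8: '}' matches '{'; pop; stack = (
pos 9: push '{'; stack = ({
pos 10: '}' matches '{'; pop; stack = (
pos 11: push '('; stack = ((
pos 12: ')' matches '('; pop; stack = (
pos 13: push '('; stack = ((
pos 14: ')' matches '('; pop; stack = (
pos 15: push '('; stack = ((
pos 16: push '{'; stack = (({
pos 17: '}' matches '{'; pop; stack = ((
pos 18: push '{'; stack = (({
pos 19: '}' matches '{'; pop; stack = ((
pos 20: push '('; stack = (((
pos 21: push '['; stack = ((([
pos 22: ']' matches '['; pop; stack = (((
pos 23: push '('; stack = ((((
pos 24: push '{'; stack = (((({
pos 25: '}' matches '{'; pop; stack = ((((
pos 26: ')' matches '('; pop; stack = (((
pos 27: ')' matches '('; pop; stack = ((
pos 28: ')' matches '('; pop; stack = (
end: stack still non-empty (() → INVALID
Verdict: unclosed openers at end: ( → no

Answer: no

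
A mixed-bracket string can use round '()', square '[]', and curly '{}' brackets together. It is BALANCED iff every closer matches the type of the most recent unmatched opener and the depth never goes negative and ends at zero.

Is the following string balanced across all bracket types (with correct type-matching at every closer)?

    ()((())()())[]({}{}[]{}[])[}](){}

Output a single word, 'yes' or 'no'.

Answer: no

Derivation:
pos 0: push '('; stack = (
pos 1: ')' matches '('; pop; stack = (empty)
pos 2: push '('; stack = (
pos 3: push '('; stack = ((
pos 4: push '('; stack = (((
pos 5: ')' matches '('; pop; stack = ((
pos 6: ')' matches '('; pop; stack = (
pos 7: push '('; stack = ((
pos 8: ')' matches '('; pop; stack = (
pos 9: push '('; stack = ((
pos 10: ')' matches '('; pop; stack = (
pos 11: ')' matches '('; pop; stack = (empty)
pos 12: push '['; stack = [
pos 13: ']' matches '['; pop; stack = (empty)
pos 14: push '('; stack = (
pos 15: push '{'; stack = ({
pos 16: '}' matches '{'; pop; stack = (
pos 17: push '{'; stack = ({
pos 18: '}' matches '{'; pop; stack = (
pos 19: push '['; stack = ([
pos 20: ']' matches '['; pop; stack = (
pos 21: push '{'; stack = ({
pos 22: '}' matches '{'; pop; stack = (
pos 23: push '['; stack = ([
pos 24: ']' matches '['; pop; stack = (
pos 25: ')' matches '('; pop; stack = (empty)
pos 26: push '['; stack = [
pos 27: saw closer '}' but top of stack is '[' (expected ']') → INVALID
Verdict: type mismatch at position 27: '}' closes '[' → no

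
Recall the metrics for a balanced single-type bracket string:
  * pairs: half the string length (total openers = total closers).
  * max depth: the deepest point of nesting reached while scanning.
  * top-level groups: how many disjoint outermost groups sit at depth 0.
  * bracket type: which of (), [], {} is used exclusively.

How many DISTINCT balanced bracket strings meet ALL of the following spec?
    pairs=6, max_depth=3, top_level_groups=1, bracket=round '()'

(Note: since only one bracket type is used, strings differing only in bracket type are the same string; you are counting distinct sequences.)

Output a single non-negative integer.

Spec: pairs=6 depth=3 groups=1
Count(depth <= 3) = 16
Count(depth <= 2) = 1
Count(depth == 3) = 16 - 1 = 15

Answer: 15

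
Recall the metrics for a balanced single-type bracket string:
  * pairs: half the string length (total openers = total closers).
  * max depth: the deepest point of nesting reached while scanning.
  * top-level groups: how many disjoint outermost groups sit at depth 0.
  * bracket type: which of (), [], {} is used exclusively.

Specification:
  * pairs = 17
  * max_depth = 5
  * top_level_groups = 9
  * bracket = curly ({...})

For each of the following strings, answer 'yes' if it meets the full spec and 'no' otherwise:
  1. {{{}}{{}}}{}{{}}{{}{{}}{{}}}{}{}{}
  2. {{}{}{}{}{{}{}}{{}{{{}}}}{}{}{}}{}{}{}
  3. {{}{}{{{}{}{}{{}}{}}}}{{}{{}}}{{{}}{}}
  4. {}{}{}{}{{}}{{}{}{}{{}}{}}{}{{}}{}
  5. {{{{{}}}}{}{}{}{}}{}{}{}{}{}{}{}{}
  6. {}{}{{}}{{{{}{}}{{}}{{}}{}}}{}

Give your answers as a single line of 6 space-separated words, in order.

String 1 '{{{}}{{}}}{}{{}}{{}{{}}{{}}}{}{}{}': depth seq [1 2 3 2 1 2 3 2 1 0 1 0 1 2 1 0 1 2 1 2 3 2 1 2 3 2 1 0 1 0 1 0 1 0]
  -> pairs=17 depth=3 groups=7 -> no
String 2 '{{}{}{}{}{{}{}}{{}{{{}}}}{}{}{}}{}{}{}': depth seq [1 2 1 2 1 2 1 2 1 2 3 2 3 2 1 2 3 2 3 4 5 4 3 2 1 2 1 2 1 2 1 0 1 0 1 0 1 0]
  -> pairs=19 depth=5 groups=4 -> no
String 3 '{{}{}{{{}{}{}{{}}{}}}}{{}{{}}}{{{}}{}}': depth seq [1 2 1 2 1 2 3 4 3 4 3 4 3 4 5 4 3 4 3 2 1 0 1 2 1 2 3 2 1 0 1 2 3 2 1 2 1 0]
  -> pairs=19 depth=5 groups=3 -> no
String 4 '{}{}{}{}{{}}{{}{}{}{{}}{}}{}{{}}{}': depth seq [1 0 1 0 1 0 1 0 1 2 1 0 1 2 1 2 1 2 1 2 3 2 1 2 1 0 1 0 1 2 1 0 1 0]
  -> pairs=17 depth=3 groups=9 -> no
String 5 '{{{{{}}}}{}{}{}{}}{}{}{}{}{}{}{}{}': depth seq [1 2 3 4 5 4 3 2 1 2 1 2 1 2 1 2 1 0 1 0 1 0 1 0 1 0 1 0 1 0 1 0 1 0]
  -> pairs=17 depth=5 groups=9 -> yes
String 6 '{}{}{{}}{{{{}{}}{{}}{{}}{}}}{}': depth seq [1 0 1 0 1 2 1 0 1 2 3 4 3 4 3 2 3 4 3 2 3 4 3 2 3 2 1 0 1 0]
  -> pairs=15 depth=4 groups=5 -> no

Answer: no no no no yes no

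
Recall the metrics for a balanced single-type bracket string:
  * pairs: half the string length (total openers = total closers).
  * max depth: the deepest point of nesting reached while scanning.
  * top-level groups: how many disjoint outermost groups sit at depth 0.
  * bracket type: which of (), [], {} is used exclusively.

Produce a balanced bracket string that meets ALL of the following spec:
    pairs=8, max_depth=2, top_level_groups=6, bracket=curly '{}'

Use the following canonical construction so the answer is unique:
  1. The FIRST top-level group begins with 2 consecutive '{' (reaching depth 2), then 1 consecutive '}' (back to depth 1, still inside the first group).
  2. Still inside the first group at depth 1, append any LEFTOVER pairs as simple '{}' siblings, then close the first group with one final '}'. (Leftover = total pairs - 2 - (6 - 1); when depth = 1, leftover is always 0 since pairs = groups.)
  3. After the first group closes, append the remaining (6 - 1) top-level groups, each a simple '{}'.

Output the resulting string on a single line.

Spec: pairs=8 depth=2 groups=6
Leftover pairs = 8 - 2 - (6-1) = 1
First group: deep chain of depth 2 + 1 sibling pairs
Remaining 5 groups: simple '{}' each

Answer: {{}{}}{}{}{}{}{}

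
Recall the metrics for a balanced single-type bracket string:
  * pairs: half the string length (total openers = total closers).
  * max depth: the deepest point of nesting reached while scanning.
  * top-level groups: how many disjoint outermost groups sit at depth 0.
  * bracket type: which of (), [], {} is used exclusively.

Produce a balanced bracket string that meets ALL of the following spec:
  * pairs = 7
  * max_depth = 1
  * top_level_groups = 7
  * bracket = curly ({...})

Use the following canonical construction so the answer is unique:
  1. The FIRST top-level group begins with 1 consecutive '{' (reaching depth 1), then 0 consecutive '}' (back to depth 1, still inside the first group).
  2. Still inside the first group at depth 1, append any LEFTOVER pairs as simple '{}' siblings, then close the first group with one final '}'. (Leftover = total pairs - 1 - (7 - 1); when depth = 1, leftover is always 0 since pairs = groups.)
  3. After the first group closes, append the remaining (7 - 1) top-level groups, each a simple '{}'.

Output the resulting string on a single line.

Answer: {}{}{}{}{}{}{}

Derivation:
Spec: pairs=7 depth=1 groups=7
Leftover pairs = 7 - 1 - (7-1) = 0
First group: deep chain of depth 1 + 0 sibling pairs
Remaining 6 groups: simple '{}' each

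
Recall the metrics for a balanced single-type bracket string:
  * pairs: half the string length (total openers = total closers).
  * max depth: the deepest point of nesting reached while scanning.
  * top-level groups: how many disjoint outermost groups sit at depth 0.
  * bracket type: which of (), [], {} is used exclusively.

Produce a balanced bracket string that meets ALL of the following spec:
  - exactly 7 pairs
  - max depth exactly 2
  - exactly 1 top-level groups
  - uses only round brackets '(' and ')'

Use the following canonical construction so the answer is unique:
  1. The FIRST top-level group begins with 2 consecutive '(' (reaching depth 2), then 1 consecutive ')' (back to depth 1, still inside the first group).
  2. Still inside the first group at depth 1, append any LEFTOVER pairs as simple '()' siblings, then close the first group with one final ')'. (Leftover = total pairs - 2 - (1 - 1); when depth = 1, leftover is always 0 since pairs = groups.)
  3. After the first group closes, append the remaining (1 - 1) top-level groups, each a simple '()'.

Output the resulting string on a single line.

Answer: (()()()()()())

Derivation:
Spec: pairs=7 depth=2 groups=1
Leftover pairs = 7 - 2 - (1-1) = 5
First group: deep chain of depth 2 + 5 sibling pairs
Remaining 0 groups: simple '()' each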